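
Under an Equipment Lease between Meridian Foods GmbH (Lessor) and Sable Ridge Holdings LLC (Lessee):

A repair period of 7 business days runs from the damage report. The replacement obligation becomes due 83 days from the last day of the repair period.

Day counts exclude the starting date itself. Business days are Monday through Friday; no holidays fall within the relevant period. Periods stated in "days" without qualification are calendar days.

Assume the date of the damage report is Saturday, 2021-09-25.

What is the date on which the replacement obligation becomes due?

2021-12-27

From Saturday, 2021-09-25, 7 business days (Sep 27, Sep 28, Sep 29, Sep 30, Oct 1, Oct 4, Oct 5, skipping weekends) brings us to Tuesday, 2021-10-05, which is the last day of the repair period.
The date on which the replacement obligation becomes due: 2021-10-05 + 83 days = 2021-12-27.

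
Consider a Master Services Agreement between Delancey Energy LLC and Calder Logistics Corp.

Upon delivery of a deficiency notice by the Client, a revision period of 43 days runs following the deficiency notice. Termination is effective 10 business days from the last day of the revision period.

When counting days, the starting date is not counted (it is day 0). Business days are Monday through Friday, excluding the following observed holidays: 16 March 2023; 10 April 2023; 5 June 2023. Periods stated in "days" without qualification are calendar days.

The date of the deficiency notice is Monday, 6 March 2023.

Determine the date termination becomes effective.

2 May 2023

Adding 43 calendar days to 6 March 2023 gives 18 April 2023, which is the last day of the revision period.
From Tuesday, 18 April 2023, 10 business days (Apr 19, Apr 20, Apr 21, Apr 24, Apr 25, Apr 26, Apr 27, Apr 28, May 1, May 2, skipping weekends) brings us to Tuesday, 2 May 2023, which is the date termination becomes effective.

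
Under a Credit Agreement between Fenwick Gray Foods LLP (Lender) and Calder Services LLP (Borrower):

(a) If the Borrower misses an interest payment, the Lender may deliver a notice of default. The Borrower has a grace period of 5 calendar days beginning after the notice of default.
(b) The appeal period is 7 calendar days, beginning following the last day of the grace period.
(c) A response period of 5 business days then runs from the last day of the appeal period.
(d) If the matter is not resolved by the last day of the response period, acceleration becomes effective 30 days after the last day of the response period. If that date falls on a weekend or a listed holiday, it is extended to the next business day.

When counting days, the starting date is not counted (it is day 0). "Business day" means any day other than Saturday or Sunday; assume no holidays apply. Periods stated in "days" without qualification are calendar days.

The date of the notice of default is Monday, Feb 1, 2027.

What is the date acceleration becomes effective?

Adding 5 calendar days to Feb 1, 2027 gives Feb 6, 2027, which is the last day of the grace period.
The last day of the appeal period: Feb 6, 2027 + 7 days = Feb 13, 2027.
The last day of the response period: 5 business days after Saturday, Feb 13, 2027, skipping weekends — Feb 15, Feb 16, Feb 17, Feb 18, Feb 19 — lands on Friday, Feb 19, 2027.
The date acceleration becomes effective: Feb 19, 2027 + 30 days = Mar 21, 2027. That falls on a Sunday, so it rolls to the next business day, Monday, Mar 22, 2027.

Mar 22, 2027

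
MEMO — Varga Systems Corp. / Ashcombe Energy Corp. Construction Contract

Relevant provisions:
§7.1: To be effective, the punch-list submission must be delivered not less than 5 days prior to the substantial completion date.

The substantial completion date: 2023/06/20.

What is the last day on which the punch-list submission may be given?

Counting back 5 calendar days from 2023/06/20 gives 2023/06/15.

2023/06/15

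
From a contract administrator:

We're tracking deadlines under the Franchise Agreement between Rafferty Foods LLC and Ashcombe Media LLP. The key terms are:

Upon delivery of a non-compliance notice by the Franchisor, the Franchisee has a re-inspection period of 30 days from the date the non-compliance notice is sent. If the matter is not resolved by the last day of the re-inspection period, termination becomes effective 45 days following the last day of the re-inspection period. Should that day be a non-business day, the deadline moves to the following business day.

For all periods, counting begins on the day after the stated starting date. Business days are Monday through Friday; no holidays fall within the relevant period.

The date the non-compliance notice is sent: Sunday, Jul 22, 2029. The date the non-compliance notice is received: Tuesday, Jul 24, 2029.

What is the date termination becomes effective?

Oct 5, 2029

The last day of the re-inspection period: 30 calendar days after Jul 22, 2029 is Aug 21, 2029.
Adding 45 calendar days to Aug 21, 2029 gives Oct 5, 2029, which is the date termination becomes effective. Oct 5, 2029 is a Friday, so no roll-forward applies.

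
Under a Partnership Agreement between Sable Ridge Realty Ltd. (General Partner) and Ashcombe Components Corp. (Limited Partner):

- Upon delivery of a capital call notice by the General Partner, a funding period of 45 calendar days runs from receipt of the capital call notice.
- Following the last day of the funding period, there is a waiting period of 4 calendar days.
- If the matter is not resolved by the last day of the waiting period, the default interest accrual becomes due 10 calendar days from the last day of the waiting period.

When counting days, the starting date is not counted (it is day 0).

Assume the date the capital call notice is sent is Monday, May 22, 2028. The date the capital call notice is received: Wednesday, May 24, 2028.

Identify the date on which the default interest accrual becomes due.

The last day of the funding period: 45 calendar days after May 24, 2028 is Jul 8, 2028.
The last day of the waiting period: 4 calendar days after Jul 8, 2028 is Jul 12, 2028.
The date on which the default interest accrual becomes due: Jul 12, 2028 + 10 days = Jul 22, 2028.

Jul 22, 2028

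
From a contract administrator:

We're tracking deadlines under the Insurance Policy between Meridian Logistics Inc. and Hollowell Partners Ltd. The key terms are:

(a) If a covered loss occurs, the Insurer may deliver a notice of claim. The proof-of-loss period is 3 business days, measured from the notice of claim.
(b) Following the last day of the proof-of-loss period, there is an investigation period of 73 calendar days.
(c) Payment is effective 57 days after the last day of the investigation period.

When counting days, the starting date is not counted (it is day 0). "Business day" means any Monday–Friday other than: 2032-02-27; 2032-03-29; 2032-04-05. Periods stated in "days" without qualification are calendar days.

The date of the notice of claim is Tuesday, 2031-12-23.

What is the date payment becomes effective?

From Tuesday, 2031-12-23, 3 business days (Dec 24, Dec 25, Dec 26, skipping weekends) brings us to Friday, 2031-12-26, which is the last day of the proof-of-loss period.
The last day of the investigation period: 73 calendar days after 2031-12-26 is 2032-03-08.
The date payment becomes effective: 2032-03-08 + 57 days = 2032-05-04.

2032-05-04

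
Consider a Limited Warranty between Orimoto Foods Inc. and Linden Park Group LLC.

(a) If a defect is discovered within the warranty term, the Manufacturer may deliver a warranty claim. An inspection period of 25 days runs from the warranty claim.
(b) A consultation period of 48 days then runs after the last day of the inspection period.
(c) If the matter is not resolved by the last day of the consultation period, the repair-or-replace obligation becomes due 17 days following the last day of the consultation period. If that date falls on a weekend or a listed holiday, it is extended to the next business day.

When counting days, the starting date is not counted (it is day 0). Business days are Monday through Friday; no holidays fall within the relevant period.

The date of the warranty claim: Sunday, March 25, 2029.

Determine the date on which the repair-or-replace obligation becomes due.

The last day of the inspection period: 25 calendar days after March 25, 2029 is April 19, 2029.
The last day of the consultation period: 48 calendar days after April 19, 2029 is June 6, 2029.
Adding 17 calendar days to June 6, 2029 gives June 23, 2029, which is the date on which the repair-or-replace obligation becomes due. That falls on a Saturday, so it rolls to the next business day, Monday, June 25, 2029.

June 25, 2029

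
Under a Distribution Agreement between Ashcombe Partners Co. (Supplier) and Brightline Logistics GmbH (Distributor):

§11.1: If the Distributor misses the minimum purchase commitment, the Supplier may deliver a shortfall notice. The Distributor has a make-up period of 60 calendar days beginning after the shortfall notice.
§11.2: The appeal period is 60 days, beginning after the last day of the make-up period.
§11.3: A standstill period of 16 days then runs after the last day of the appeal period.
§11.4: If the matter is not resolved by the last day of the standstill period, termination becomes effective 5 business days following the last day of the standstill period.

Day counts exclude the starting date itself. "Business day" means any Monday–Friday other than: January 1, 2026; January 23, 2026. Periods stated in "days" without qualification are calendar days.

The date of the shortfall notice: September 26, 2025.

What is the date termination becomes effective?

The last day of the make-up period: September 26, 2025 + 60 days = November 25, 2025.
The last day of the appeal period: 60 calendar days after November 25, 2025 is January 24, 2026.
The last day of the standstill period: January 24, 2026 + 16 days = February 9, 2026.
From Monday, February 9, 2026, 5 business days (Feb 10, Feb 11, Feb 12, Feb 13, Feb 16, skipping weekends) brings us to Monday, February 16, 2026, which is the date termination becomes effective.

February 16, 2026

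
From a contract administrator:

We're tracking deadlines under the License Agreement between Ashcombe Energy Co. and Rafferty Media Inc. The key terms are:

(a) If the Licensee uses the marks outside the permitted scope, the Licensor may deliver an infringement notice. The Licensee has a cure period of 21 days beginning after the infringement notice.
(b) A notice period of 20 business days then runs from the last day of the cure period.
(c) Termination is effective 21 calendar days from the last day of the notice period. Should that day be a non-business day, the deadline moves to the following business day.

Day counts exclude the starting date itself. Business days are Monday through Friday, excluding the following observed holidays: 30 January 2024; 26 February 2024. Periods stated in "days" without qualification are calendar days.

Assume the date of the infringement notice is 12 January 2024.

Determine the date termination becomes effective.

The last day of the cure period: 21 calendar days after 12 January 2024 is 2 February 2024.
From Friday, 2 February 2024, 20 business days (Feb 5, Feb 6, Feb 7, Feb 8, …, Feb 29, Mar 1, Mar 4, skipping weekends and the listed holiday on Feb 26) brings us to Monday, 4 March 2024, which is the last day of the notice period.
Adding 21 calendar days to 4 March 2024 gives 25 March 2024, which is the date termination becomes effective. 25 March 2024 is a Monday and is not a listed holiday, so no roll-forward applies.

25 March 2024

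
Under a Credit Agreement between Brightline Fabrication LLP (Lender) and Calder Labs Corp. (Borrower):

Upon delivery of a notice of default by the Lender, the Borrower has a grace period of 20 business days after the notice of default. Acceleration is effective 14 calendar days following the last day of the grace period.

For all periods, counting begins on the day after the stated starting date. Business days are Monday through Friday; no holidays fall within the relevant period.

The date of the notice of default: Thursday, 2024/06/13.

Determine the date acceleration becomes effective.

From Thursday, 2024/06/13, 20 business days (Jun 14, Jun 17, Jun 18, Jun 19, …, Jul 9, Jul 10, Jul 11, skipping weekends) brings us to Thursday, 2024/07/11, which is the last day of the grace period.
The date acceleration becomes effective: 2024/07/11 + 14 days = 2024/07/25.

2024/07/25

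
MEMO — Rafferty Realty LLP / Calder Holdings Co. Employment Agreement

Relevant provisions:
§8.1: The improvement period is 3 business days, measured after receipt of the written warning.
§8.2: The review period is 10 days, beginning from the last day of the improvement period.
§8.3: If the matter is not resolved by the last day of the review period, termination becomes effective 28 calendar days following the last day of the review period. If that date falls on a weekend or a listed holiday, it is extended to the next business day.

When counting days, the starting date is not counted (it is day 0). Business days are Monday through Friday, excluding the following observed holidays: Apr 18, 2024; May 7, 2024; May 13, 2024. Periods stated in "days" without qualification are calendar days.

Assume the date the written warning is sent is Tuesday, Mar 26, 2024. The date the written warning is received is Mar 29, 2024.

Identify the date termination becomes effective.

May 14, 2024

From Friday, Mar 29, 2024, 3 business days (Apr 1, Apr 2, Apr 3, skipping weekends) brings us to Wednesday, Apr 3, 2024, which is the last day of the improvement period.
The last day of the review period: Apr 3, 2024 + 10 days = Apr 13, 2024.
The date termination becomes effective: Apr 13, 2024 + 28 days = May 11, 2024. That falls on a Saturday, so it rolls to the next business day, Tuesday, May 14, 2024.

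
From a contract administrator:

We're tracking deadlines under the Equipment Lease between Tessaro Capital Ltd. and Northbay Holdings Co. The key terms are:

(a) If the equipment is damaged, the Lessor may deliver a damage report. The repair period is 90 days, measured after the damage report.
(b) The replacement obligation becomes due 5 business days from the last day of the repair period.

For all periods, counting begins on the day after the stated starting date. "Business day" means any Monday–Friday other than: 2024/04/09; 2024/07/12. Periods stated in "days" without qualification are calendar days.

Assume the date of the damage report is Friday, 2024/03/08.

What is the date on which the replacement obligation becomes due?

2024/06/13

Adding 90 calendar days to 2024/03/08 gives 2024/06/06, which is the last day of the repair period.
From Thursday, 2024/06/06, 5 business days (Jun 7, Jun 10, Jun 11, Jun 12, Jun 13, skipping weekends) brings us to Thursday, 2024/06/13, which is the date on which the replacement obligation becomes due.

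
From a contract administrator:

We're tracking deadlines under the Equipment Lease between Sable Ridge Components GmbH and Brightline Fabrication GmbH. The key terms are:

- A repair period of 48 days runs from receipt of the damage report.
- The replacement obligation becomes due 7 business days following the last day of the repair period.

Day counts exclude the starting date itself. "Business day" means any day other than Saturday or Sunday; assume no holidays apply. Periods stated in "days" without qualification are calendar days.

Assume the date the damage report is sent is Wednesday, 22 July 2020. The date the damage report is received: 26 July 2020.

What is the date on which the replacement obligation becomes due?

The last day of the repair period: 48 calendar days after 26 July 2020 is 12 September 2020.
The date on which the replacement obligation becomes due: 7 business days after Saturday, 12 September 2020, skipping weekends — Sep 14, Sep 15, Sep 16, Sep 17, Sep 18, Sep 21, Sep 22 — lands on Tuesday, 22 September 2020.

22 September 2020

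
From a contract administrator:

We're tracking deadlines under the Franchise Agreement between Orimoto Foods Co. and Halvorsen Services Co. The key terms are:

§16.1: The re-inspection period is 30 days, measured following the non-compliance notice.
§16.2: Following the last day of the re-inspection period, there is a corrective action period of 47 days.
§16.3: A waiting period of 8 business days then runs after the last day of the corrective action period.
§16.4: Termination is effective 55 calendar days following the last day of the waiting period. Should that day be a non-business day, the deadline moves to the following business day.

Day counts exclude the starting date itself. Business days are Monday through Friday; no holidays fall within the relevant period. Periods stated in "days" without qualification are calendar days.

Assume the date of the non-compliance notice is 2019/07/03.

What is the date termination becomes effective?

The last day of the re-inspection period: 30 calendar days after 2019/07/03 is 2019/08/02.
The last day of the corrective action period: 47 calendar days after 2019/08/02 is 2019/09/18.
The last day of the waiting period: counting 8 business days from Wednesday, 2019/09/18 (Sep 19, Sep 20, Sep 23, Sep 24, Sep 25, Sep 26, Sep 27, Sep 30, skipping weekends) reaches Monday, 2019/09/30.
The date termination becomes effective: 55 calendar days after 2019/09/30 is 2019/11/24. That falls on a Sunday, so it rolls to the next business day, Monday, 2019/11/25.

2019/11/25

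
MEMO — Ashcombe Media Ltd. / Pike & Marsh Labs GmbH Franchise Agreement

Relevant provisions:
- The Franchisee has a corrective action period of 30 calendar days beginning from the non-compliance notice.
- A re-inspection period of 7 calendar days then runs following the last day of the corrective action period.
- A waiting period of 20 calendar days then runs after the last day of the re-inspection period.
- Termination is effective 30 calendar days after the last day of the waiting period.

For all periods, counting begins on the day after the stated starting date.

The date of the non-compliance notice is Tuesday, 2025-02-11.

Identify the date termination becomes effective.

2025-05-09

Adding 30 calendar days to 2025-02-11 gives 2025-03-13, which is the last day of the corrective action period.
The last day of the re-inspection period: 2025-03-13 + 7 days = 2025-03-20.
The last day of the waiting period: 20 calendar days after 2025-03-20 is 2025-04-09.
Adding 30 calendar days to 2025-04-09 gives 2025-05-09, which is the date termination becomes effective.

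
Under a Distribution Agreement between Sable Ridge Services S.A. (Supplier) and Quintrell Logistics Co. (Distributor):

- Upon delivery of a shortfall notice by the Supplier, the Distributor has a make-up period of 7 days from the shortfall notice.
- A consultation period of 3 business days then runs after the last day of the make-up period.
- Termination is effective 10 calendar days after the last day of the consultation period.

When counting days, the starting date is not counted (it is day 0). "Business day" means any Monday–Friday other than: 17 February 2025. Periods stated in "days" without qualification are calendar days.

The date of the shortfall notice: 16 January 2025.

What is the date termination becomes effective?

The last day of the make-up period: 16 January 2025 + 7 days = 23 January 2025.
The last day of the consultation period: counting 3 business days from Thursday, 23 January 2025 (Jan 24, Jan 27, Jan 28, skipping weekends) reaches Tuesday, 28 January 2025.
Adding 10 calendar days to 28 January 2025 gives 7 February 2025, which is the date termination becomes effective.

7 February 2025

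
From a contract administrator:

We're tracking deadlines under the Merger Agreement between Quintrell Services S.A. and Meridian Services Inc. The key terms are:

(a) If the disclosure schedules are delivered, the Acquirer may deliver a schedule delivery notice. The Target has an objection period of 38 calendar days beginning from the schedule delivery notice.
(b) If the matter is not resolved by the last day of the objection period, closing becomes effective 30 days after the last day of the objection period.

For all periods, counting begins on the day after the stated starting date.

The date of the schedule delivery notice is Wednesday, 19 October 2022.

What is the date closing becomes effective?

The last day of the objection period: 38 calendar days after 19 October 2022 is 26 November 2022.
The date closing becomes effective: 26 November 2022 + 30 days = 26 December 2022.

26 December 2022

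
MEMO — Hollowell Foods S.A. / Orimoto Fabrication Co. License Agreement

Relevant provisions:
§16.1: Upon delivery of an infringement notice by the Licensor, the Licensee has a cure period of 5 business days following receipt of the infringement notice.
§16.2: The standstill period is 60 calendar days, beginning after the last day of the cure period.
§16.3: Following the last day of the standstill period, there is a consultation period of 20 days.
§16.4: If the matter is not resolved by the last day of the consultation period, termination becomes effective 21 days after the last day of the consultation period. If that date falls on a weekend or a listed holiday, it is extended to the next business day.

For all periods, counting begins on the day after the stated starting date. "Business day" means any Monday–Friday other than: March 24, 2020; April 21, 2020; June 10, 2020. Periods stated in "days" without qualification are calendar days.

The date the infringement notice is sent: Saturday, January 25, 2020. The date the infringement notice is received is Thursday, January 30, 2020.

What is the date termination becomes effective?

May 18, 2020

From Thursday, January 30, 2020, 5 business days (Jan 31, Feb 3, Feb 4, Feb 5, Feb 6, skipping weekends) brings us to Thursday, February 6, 2020, which is the last day of the cure period.
The last day of the standstill period: 60 calendar days after February 6, 2020 is April 6, 2020.
The last day of the consultation period: April 6, 2020 + 20 days = April 26, 2020.
Adding 21 calendar days to April 26, 2020 gives May 17, 2020, which is the date termination becomes effective. That falls on a Sunday, so it rolls to the next business day, Monday, May 18, 2020.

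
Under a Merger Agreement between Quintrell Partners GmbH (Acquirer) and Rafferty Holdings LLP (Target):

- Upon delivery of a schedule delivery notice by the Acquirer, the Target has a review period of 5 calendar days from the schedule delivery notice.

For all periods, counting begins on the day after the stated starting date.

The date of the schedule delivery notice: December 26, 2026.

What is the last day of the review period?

The last day of the review period: 5 calendar days after December 26, 2026 is December 31, 2026.

December 31, 2026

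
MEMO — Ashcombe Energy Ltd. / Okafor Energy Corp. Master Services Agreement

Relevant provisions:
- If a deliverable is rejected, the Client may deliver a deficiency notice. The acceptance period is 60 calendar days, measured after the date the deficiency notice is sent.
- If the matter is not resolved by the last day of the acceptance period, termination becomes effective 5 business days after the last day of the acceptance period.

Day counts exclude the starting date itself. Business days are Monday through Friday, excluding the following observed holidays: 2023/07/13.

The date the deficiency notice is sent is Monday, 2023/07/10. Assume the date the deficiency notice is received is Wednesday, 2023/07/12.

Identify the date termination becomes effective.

2023/09/15

The last day of the acceptance period: 2023/07/10 + 60 days = 2023/09/08.
The date termination becomes effective: counting 5 business days from Friday, 2023/09/08 (Sep 11, Sep 12, Sep 13, Sep 14, Sep 15, skipping weekends) reaches Friday, 2023/09/15.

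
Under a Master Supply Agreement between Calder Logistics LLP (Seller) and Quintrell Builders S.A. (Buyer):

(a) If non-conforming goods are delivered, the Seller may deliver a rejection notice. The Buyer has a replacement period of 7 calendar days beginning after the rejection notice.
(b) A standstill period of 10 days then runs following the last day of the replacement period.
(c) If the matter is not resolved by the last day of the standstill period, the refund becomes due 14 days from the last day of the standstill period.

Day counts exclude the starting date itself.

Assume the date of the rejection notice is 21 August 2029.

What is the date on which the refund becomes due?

The last day of the replacement period: 7 calendar days after 21 August 2029 is 28 August 2029.
The last day of the standstill period: 28 August 2029 + 10 days = 7 September 2029.
Adding 14 calendar days to 7 September 2029 gives 21 September 2029, which is the date on which the refund becomes due.

21 September 2029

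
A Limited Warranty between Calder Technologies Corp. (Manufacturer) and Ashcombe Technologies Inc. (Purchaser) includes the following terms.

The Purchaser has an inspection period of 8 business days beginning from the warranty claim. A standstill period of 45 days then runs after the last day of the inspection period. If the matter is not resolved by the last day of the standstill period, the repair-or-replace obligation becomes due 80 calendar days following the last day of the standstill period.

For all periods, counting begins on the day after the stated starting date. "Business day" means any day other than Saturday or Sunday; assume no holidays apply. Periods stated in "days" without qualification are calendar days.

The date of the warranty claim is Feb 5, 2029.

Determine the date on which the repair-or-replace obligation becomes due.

The last day of the inspection period: counting 8 business days from Monday, Feb 5, 2029 (Feb 6, Feb 7, Feb 8, Feb 9, Feb 12, Feb 13, Feb 14, Feb 15, skipping weekends) reaches Thursday, Feb 15, 2029.
The last day of the standstill period: 45 calendar days after Feb 15, 2029 is Apr 1, 2029.
The date on which the repair-or-replace obligation becomes due: 80 calendar days after Apr 1, 2029 is Jun 20, 2029.

Jun 20, 2029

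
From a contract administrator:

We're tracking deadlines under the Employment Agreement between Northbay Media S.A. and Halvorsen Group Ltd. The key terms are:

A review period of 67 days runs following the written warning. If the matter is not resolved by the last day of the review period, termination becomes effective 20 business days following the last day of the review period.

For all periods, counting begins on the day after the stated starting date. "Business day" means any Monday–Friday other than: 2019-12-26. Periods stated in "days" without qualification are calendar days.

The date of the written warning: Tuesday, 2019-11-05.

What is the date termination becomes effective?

Adding 67 calendar days to 2019-11-05 gives 2020-01-11, which is the last day of the review period.
From Saturday, 2020-01-11, 20 business days (Jan 13, Jan 14, Jan 15, Jan 16, …, Feb 5, Feb 6, Feb 7, skipping weekends) brings us to Friday, 2020-02-07, which is the date termination becomes effective.

2020-02-07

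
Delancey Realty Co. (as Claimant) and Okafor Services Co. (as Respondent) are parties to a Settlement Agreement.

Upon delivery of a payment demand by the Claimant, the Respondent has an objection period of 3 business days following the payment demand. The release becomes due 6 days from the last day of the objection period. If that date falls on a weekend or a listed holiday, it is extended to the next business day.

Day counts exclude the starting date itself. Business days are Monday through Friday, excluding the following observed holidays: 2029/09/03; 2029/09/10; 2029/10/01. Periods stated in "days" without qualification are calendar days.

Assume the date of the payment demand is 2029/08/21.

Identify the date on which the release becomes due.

2029/08/30

The last day of the objection period: counting 3 business days from Tuesday, 2029/08/21 (Aug 22, Aug 23, Aug 24, skipping weekends) reaches Friday, 2029/08/24.
The date on which the release becomes due: 6 calendar days after 2029/08/24 is 2029/08/30. 2029/08/30 is a Thursday and is not a listed holiday, so no roll-forward applies.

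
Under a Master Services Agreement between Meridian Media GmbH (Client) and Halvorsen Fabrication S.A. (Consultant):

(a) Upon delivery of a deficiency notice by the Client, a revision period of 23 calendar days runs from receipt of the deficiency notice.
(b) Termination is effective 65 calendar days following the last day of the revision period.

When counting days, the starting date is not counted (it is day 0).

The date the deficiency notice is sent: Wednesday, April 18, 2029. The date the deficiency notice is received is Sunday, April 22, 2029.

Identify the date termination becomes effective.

The last day of the revision period: 23 calendar days after April 22, 2029 is May 15, 2029.
The date termination becomes effective: May 15, 2029 + 65 days = July 19, 2029.

July 19, 2029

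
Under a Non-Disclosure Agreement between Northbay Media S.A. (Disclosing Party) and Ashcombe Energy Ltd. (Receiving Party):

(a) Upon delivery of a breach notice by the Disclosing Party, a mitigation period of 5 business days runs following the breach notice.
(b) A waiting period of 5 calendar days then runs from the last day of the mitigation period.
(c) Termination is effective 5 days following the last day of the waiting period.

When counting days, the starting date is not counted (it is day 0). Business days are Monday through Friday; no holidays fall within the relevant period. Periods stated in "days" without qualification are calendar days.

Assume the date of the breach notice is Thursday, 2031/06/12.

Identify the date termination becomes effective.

The last day of the mitigation period: 5 business days after Thursday, 2031/06/12, skipping weekends — Jun 13, Jun 16, Jun 17, Jun 18, Jun 19 — lands on Thursday, 2031/06/19.
The last day of the waiting period: 2031/06/19 + 5 days = 2031/06/24.
The date termination becomes effective: 2031/06/24 + 5 days = 2031/06/29.

2031/06/29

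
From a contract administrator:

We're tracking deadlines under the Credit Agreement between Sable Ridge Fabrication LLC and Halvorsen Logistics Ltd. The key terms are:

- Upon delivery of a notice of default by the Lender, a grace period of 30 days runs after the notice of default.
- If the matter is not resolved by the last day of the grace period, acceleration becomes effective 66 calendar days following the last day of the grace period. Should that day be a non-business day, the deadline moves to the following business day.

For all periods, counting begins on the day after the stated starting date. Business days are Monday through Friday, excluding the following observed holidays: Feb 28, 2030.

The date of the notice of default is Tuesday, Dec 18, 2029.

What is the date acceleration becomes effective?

Mar 25, 2030

The last day of the grace period: Dec 18, 2029 + 30 days = Jan 17, 2030.
Adding 66 calendar days to Jan 17, 2030 gives Mar 24, 2030, which is the date acceleration becomes effective. That falls on a Sunday, so it rolls to the next business day, Monday, Mar 25, 2030.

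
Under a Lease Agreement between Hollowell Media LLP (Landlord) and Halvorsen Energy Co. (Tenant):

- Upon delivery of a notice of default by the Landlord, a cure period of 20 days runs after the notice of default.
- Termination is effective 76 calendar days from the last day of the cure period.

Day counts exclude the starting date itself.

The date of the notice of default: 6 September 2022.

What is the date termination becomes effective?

11 December 2022

Adding 20 calendar days to 6 September 2022 gives 26 September 2022, which is the last day of the cure period.
The date termination becomes effective: 76 calendar days after 26 September 2022 is 11 December 2022.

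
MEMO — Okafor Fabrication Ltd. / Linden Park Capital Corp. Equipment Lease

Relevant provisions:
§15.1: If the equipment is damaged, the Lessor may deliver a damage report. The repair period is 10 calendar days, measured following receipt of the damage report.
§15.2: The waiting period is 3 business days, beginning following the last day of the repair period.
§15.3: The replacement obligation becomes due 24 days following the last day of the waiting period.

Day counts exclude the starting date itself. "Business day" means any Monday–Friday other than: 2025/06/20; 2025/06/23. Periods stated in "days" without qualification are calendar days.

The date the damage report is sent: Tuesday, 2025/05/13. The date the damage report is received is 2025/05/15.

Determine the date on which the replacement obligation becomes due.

2025/06/21

Adding 10 calendar days to 2025/05/15 gives 2025/05/25, which is the last day of the repair period.
The last day of the waiting period: counting 3 business days from Sunday, 2025/05/25 (May 26, May 27, May 28, skipping weekends) reaches Wednesday, 2025/05/28.
The date on which the replacement obligation becomes due: 24 calendar days after 2025/05/28 is 2025/06/21.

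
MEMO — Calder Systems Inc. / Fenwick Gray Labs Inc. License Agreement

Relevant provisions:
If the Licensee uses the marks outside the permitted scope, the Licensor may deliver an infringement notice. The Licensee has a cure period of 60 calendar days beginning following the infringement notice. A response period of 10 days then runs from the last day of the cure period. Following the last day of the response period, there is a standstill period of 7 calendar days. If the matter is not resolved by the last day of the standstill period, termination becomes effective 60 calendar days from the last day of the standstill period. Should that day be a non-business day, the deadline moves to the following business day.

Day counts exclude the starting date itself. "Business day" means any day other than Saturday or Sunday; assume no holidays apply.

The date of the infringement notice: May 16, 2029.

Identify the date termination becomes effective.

The last day of the cure period: 60 calendar days after May 16, 2029 is Jul 15, 2029.
The last day of the response period: 10 calendar days after Jul 15, 2029 is Jul 25, 2029.
The last day of the standstill period: 7 calendar days after Jul 25, 2029 is Aug 1, 2029.
Adding 60 calendar days to Aug 1, 2029 gives Sep 30, 2029, which is the date termination becomes effective. That falls on a Sunday, so it rolls to the next business day, Monday, Oct 1, 2029.

Oct 1, 2029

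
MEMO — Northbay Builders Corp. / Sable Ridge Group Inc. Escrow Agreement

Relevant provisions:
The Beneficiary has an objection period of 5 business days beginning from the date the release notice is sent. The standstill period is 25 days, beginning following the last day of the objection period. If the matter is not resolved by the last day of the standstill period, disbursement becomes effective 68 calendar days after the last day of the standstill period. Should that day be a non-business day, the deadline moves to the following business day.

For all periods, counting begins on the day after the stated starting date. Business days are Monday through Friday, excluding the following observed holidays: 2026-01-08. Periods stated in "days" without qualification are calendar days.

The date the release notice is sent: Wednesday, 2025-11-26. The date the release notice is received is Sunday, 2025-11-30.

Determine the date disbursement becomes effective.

From Wednesday, 2025-11-26, 5 business days (Nov 27, Nov 28, Dec 1, Dec 2, Dec 3, skipping weekends) brings us to Wednesday, 2025-12-03, which is the last day of the objection period.
The last day of the standstill period: 2025-12-03 + 25 days = 2025-12-28.
The date disbursement becomes effective: 68 calendar days after 2025-12-28 is 2026-03-06. 2026-03-06 is a Friday and is not a listed holiday, so no roll-forward applies.

2026-03-06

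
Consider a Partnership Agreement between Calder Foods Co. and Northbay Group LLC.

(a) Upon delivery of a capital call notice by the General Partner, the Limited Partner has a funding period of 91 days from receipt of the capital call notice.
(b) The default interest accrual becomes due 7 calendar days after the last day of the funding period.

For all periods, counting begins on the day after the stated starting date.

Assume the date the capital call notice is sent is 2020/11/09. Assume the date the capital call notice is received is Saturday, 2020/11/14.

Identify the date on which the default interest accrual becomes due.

Adding 91 calendar days to 2020/11/14 gives 2021/02/13, which is the last day of the funding period.
Adding 7 calendar days to 2021/02/13 gives 2021/02/20, which is the date on which the default interest accrual becomes due.

2021/02/20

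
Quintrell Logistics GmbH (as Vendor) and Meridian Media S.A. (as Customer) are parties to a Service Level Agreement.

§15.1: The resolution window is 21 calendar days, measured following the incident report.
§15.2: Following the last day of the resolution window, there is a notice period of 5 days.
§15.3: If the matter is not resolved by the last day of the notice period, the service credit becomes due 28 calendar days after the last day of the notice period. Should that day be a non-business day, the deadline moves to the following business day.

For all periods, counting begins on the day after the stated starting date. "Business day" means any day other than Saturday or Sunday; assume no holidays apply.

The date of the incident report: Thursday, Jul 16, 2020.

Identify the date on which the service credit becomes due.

Sep 8, 2020

The last day of the resolution window: Jul 16, 2020 + 21 days = Aug 6, 2020.
Adding 5 calendar days to Aug 6, 2020 gives Aug 11, 2020, which is the last day of the notice period.
Adding 28 calendar days to Aug 11, 2020 gives Sep 8, 2020, which is the date on which the service credit becomes due. Sep 8, 2020 is a Tuesday, so no roll-forward applies.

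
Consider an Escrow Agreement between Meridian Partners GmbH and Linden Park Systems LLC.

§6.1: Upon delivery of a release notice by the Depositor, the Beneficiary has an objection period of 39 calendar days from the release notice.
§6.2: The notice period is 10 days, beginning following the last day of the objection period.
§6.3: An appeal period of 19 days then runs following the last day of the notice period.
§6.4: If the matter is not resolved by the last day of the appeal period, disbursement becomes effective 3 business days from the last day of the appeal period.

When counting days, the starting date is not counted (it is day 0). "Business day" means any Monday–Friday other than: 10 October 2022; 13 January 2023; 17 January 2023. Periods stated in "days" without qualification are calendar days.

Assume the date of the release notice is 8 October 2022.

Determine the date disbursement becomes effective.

20 December 2022

The last day of the objection period: 8 October 2022 + 39 days = 16 November 2022.
Adding 10 calendar days to 16 November 2022 gives 26 November 2022, which is the last day of the notice period.
The last day of the appeal period: 26 November 2022 + 19 days = 15 December 2022.
From Thursday, 15 December 2022, 3 business days (Dec 16, Dec 19, Dec 20, skipping weekends) brings us to Tuesday, 20 December 2022, which is the date disbursement becomes effective.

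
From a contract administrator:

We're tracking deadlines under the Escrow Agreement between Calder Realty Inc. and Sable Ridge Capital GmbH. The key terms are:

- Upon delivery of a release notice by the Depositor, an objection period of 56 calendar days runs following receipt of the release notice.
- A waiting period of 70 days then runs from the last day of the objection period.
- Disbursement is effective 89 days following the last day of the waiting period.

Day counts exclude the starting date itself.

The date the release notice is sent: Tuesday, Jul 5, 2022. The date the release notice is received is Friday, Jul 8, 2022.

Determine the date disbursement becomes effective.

Feb 8, 2023

The last day of the objection period: 56 calendar days after Jul 8, 2022 is Sep 2, 2022.
The last day of the waiting period: Sep 2, 2022 + 70 days = Nov 11, 2022.
The date disbursement becomes effective: 89 calendar days after Nov 11, 2022 is Feb 8, 2023.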